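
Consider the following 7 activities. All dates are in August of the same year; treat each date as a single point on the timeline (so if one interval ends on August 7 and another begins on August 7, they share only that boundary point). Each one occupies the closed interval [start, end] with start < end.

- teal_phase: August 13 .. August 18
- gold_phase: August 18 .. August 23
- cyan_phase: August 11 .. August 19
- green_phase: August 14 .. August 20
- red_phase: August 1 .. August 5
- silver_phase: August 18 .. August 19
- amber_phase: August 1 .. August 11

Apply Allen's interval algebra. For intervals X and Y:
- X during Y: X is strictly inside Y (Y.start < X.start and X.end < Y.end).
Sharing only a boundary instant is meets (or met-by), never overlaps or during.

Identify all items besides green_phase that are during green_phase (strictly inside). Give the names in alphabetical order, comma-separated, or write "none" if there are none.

Target green_phase = [August 14, August 20].
amber_phase [August 1, August 11] → before → no.
cyan_phase [August 11, August 19] → overlaps → no.
gold_phase [August 18, August 23] → overlapped-by → no.
red_phase [August 1, August 5] → before → no.
silver_phase [August 18, August 19] → during → yes.
teal_phase [August 13, August 18] → overlaps → no.
Result: silver_phase.

silver_phase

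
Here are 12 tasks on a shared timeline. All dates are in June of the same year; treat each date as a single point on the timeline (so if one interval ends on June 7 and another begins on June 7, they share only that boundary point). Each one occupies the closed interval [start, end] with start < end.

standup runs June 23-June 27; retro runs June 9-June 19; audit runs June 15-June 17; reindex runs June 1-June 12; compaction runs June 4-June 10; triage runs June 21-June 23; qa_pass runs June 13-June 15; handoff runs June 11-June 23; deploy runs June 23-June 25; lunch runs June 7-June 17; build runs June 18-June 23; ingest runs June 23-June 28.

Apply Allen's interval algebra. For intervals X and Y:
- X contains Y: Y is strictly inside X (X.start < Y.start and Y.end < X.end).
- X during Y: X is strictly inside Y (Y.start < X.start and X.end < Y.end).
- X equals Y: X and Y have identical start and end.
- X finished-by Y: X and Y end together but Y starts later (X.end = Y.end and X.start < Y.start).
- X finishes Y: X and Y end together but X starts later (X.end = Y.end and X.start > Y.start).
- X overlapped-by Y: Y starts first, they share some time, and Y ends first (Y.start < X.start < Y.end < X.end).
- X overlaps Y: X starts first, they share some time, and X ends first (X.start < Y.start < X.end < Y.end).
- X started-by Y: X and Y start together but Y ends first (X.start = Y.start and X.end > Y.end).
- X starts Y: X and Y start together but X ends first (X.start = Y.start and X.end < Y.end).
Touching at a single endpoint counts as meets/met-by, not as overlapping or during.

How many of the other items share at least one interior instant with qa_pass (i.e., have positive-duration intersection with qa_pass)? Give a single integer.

3

Target qa_pass = [June 13, June 15].
audit [June 15, June 17] → met-by → no.
build [June 18, June 23] → after → no.
compaction [June 4, June 10] → before → no.
deploy [June 23, June 25] → after → no.
handoff [June 11, June 23] → contains → counts.
ingest [June 23, June 28] → after → no.
lunch [June 7, June 17] → contains → counts.
reindex [June 1, June 12] → before → no.
retro [June 9, June 19] → contains → counts.
standup [June 23, June 27] → after → no.
triage [June 21, June 23] → after → no.
Total: 3.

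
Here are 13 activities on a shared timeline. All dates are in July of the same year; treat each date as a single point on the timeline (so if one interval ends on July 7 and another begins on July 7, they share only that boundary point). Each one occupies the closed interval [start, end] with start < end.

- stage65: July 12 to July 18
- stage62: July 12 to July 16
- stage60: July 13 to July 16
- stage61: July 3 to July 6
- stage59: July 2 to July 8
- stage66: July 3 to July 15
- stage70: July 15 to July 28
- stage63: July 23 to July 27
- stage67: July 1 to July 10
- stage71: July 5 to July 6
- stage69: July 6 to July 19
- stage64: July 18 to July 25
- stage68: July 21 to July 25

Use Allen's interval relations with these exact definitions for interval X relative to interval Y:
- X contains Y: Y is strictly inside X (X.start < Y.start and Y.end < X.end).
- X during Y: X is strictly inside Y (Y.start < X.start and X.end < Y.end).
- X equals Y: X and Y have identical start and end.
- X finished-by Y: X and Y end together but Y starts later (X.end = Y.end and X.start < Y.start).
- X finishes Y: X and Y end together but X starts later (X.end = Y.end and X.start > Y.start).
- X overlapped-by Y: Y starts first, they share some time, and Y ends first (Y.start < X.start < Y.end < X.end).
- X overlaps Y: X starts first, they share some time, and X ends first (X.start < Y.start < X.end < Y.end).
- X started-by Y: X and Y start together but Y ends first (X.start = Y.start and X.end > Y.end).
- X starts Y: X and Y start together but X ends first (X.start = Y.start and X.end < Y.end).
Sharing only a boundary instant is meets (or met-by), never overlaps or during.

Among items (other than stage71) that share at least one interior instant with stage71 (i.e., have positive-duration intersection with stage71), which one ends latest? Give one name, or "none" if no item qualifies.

Target stage71 = [July 5, July 6].
stage59 [July 2, July 8] → contains → candidate.
stage60 [July 13, July 16] → after → excluded.
stage61 [July 3, July 6] → finished-by → candidate.
stage62 [July 12, July 16] → after → excluded.
stage63 [July 23, July 27] → after → excluded.
stage64 [July 18, July 25] → after → excluded.
stage65 [July 12, July 18] → after → excluded.
stage66 [July 3, July 15] → contains → candidate.
stage67 [July 1, July 10] → contains → candidate.
stage68 [July 21, July 25] → after → excluded.
stage69 [July 6, July 19] → met-by → excluded.
stage70 [July 15, July 28] → after → excluded.
Among candidates, latest end is July 15 → stage66.

stage66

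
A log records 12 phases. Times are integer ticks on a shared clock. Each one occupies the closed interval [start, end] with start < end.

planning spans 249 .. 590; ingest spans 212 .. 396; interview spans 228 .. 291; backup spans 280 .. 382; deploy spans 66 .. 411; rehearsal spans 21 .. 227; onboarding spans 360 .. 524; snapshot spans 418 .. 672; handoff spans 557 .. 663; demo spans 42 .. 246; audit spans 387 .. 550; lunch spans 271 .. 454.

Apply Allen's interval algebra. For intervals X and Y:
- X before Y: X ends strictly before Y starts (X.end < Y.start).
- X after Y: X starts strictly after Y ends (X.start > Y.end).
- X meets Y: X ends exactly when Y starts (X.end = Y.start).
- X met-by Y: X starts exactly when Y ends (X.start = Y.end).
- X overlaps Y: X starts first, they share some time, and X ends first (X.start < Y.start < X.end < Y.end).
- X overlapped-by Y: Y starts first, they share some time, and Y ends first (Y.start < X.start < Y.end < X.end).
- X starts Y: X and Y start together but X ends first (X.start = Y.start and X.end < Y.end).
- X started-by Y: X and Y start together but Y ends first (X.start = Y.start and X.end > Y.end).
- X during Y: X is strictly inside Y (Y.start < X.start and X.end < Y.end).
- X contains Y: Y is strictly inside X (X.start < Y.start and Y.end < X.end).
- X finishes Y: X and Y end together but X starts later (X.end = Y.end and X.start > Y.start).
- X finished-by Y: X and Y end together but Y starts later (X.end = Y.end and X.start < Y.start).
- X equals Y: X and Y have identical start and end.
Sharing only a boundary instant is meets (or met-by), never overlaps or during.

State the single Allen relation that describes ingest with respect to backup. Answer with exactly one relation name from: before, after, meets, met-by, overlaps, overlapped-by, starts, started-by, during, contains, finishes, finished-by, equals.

ingest = [212, 396]; backup = [280, 382].
Compare endpoints: ingest.start < backup.start, ingest.start < backup.end, ingest.end > backup.start, ingest.end > backup.end.
That pattern is 'contains'.

contains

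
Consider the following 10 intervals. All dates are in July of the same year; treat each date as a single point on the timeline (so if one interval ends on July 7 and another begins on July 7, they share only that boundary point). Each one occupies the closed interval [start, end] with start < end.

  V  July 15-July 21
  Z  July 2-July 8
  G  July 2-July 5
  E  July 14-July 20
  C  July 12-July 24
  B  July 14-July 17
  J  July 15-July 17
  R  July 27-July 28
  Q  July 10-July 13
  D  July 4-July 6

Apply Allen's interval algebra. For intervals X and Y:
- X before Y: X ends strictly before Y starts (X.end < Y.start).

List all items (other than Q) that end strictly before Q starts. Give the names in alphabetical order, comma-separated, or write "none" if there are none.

D, G, Z

Target Q = [July 10, July 13].
B [July 14, July 17] → after → no.
C [July 12, July 24] → overlapped-by → no.
D [July 4, July 6] → before → yes.
E [July 14, July 20] → after → no.
G [July 2, July 5] → before → yes.
J [July 15, July 17] → after → no.
R [July 27, July 28] → after → no.
V [July 15, July 21] → after → no.
Z [July 2, July 8] → before → yes.
Result: D, G, Z.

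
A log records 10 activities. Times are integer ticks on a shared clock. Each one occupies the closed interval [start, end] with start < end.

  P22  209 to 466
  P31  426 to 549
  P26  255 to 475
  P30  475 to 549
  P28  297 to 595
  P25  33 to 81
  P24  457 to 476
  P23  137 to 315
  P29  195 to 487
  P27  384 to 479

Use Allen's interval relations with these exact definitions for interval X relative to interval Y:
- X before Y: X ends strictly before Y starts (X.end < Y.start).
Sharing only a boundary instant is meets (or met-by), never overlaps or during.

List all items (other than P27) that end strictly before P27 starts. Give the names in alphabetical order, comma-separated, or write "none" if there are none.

P23, P25

Target P27 = [384, 479].
P22 [209, 466] → overlaps → no.
P23 [137, 315] → before → yes.
P24 [457, 476] → during → no.
P25 [33, 81] → before → yes.
P26 [255, 475] → overlaps → no.
P28 [297, 595] → contains → no.
P29 [195, 487] → contains → no.
P30 [475, 549] → overlapped-by → no.
P31 [426, 549] → overlapped-by → no.
Result: P23, P25.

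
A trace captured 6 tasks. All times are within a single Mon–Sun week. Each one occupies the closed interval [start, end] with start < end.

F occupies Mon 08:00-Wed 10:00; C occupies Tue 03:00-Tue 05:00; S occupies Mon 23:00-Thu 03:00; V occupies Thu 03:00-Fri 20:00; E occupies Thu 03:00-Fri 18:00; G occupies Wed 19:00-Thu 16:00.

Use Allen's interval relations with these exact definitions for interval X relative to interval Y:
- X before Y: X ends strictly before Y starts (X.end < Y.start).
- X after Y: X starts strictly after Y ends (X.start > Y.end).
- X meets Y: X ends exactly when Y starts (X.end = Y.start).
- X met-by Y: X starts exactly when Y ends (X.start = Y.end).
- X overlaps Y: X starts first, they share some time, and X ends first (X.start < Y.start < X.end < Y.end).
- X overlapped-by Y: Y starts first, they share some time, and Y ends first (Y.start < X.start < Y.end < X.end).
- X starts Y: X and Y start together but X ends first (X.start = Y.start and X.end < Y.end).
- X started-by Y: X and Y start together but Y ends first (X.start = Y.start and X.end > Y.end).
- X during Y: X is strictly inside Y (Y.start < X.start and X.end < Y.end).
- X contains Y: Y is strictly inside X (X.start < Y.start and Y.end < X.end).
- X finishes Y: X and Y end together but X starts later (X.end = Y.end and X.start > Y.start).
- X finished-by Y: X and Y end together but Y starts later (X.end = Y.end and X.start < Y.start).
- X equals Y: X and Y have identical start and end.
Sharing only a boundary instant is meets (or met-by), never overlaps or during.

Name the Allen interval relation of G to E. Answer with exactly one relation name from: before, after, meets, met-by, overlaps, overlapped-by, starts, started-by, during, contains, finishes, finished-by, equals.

overlaps

G = [Wed 19:00, Thu 16:00]; E = [Thu 03:00, Fri 18:00].
Compare endpoints: G.start < E.start, G.start < E.end, G.end > E.start, G.end < E.end.
That pattern is 'overlaps'.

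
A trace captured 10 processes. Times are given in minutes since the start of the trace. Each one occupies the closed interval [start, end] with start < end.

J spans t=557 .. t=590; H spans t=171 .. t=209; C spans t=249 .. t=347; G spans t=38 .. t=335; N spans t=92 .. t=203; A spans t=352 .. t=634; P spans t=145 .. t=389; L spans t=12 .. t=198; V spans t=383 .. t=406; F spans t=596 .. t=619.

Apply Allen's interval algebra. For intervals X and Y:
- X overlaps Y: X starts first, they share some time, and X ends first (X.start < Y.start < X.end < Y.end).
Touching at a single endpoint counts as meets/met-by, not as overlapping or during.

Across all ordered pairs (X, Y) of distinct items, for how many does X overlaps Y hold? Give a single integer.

Checking all 90 ordered pairs for relation 'overlaps'; matching pairs in alphabetical order:
(G, C): G overlaps C ✓
(G, P): G overlaps P ✓
(L, G): L overlaps G ✓
(L, H): L overlaps H ✓
(L, N): L overlaps N ✓
(L, P): L overlaps P ✓
(N, H): N overlaps H ✓
(N, P): N overlaps P ✓
(P, A): P overlaps A ✓
(P, V): P overlaps V ✓
Count: 10.

10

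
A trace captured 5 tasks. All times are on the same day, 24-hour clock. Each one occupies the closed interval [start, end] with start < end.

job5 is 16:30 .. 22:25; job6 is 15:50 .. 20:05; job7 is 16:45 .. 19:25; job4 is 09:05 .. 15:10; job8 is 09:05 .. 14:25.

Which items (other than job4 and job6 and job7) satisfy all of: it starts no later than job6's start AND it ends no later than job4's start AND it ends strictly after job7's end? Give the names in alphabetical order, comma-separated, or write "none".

none

Conditions: its start is no later than job6's start (X.start <= 15:50) AND its end is no later than job4's start (X.end <= 09:05) AND its end is strictly after job7's end (X.end > 19:25).
job5: start 16:30 <= 15:50? ✗; end 22:25 <= 09:05? ✗; end 22:25 > 19:25? ✓ → no.
job8: start 09:05 <= 15:50? ✓; end 14:25 <= 09:05? ✗; end 14:25 > 19:25? ✗ → no.
Result: none.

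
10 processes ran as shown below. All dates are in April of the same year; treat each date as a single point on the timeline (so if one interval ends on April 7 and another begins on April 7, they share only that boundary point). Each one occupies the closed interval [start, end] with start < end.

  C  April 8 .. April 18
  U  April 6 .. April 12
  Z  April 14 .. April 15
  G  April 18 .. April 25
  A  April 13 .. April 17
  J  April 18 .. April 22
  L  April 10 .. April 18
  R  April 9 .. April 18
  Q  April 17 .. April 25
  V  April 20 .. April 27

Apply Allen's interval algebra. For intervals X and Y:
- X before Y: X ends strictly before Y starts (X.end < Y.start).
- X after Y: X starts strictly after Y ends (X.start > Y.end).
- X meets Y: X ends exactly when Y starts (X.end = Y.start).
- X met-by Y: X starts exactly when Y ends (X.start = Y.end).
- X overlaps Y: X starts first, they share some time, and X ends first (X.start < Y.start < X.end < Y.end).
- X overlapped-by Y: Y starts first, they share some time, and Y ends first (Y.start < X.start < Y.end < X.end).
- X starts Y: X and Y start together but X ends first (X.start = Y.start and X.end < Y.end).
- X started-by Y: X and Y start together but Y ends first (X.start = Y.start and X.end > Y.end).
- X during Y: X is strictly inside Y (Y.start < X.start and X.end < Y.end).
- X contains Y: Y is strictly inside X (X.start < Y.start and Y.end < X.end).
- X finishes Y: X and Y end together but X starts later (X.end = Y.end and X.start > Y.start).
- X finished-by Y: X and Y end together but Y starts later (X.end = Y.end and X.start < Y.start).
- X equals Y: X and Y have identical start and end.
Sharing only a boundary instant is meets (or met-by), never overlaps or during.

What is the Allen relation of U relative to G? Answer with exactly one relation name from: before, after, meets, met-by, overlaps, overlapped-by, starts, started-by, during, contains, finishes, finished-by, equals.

U = [April 6, April 12]; G = [April 18, April 25].
Compare endpoints: U.start < G.start, U.start < G.end, U.end < G.start, U.end < G.end.
That pattern is 'before'.

before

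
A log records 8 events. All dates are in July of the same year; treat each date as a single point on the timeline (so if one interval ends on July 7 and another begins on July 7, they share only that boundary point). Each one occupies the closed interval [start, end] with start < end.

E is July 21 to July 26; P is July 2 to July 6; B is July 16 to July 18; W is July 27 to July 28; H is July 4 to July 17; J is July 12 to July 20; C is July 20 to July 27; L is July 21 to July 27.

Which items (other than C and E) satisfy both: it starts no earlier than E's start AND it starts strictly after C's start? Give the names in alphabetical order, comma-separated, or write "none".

L, W

Conditions: its start is no earlier than E's start (X.start >= July 21) AND its start is strictly after C's start (X.start > July 20).
B: start July 16 >= July 21? ✗; start July 16 > July 20? ✗ → no.
H: start July 4 >= July 21? ✗; start July 4 > July 20? ✗ → no.
J: start July 12 >= July 21? ✗; start July 12 > July 20? ✗ → no.
L: start July 21 >= July 21? ✓; start July 21 > July 20? ✓ → yes.
P: start July 2 >= July 21? ✗; start July 2 > July 20? ✗ → no.
W: start July 27 >= July 21? ✓; start July 27 > July 20? ✓ → yes.
Result: L, W.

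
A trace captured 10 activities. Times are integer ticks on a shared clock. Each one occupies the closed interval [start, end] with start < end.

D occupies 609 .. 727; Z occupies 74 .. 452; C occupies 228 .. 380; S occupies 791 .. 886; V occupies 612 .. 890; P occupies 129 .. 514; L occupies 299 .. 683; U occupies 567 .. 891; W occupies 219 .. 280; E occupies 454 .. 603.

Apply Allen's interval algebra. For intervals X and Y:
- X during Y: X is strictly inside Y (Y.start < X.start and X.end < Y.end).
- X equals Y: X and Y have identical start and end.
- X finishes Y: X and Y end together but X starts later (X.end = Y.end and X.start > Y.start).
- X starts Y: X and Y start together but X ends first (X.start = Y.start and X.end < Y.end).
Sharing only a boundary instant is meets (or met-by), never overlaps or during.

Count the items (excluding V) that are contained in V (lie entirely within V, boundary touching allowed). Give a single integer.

Target V = [612, 890].
C [228, 380] → before → no.
D [609, 727] → overlaps → no.
E [454, 603] → before → no.
L [299, 683] → overlaps → no.
P [129, 514] → before → no.
S [791, 886] → during → counts.
U [567, 891] → contains → no.
W [219, 280] → before → no.
Z [74, 452] → before → no.
Total: 1.

1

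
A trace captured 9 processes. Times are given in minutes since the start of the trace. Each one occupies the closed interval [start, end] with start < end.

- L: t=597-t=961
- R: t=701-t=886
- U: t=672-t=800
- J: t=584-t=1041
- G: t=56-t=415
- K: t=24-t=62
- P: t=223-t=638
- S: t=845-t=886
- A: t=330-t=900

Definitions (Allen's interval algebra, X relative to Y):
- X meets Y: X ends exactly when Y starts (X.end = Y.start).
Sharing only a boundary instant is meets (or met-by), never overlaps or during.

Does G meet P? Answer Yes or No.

G = [t=56, t=415], P = [t=223, t=638].
Actual relation of G to P: overlaps.
Asked whether 'meets' holds → No.

No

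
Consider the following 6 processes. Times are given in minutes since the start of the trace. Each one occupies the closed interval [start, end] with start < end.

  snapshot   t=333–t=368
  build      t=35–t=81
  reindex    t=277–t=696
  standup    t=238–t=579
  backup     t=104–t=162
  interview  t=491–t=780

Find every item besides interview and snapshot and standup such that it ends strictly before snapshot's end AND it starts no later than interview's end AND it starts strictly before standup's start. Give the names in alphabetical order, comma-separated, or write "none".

backup, build

Conditions: its end is strictly before snapshot's end (X.end < t=368) AND its start is no later than interview's end (X.start <= t=780) AND its start is strictly before standup's start (X.start < t=238).
backup: end t=162 < t=368? ✓; start t=104 <= t=780? ✓; start t=104 < t=238? ✓ → yes.
build: end t=81 < t=368? ✓; start t=35 <= t=780? ✓; start t=35 < t=238? ✓ → yes.
reindex: end t=696 < t=368? ✗; start t=277 <= t=780? ✓; start t=277 < t=238? ✗ → no.
Result: backup, build.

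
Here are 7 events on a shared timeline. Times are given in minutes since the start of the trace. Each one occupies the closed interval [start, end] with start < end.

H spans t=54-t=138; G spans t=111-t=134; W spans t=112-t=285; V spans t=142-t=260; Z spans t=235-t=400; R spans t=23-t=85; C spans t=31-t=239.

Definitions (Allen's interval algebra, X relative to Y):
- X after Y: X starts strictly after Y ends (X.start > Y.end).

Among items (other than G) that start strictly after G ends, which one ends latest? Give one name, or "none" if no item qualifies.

Z

Target G = [t=111, t=134].
C [t=31, t=239] → contains → excluded.
H [t=54, t=138] → contains → excluded.
R [t=23, t=85] → before → excluded.
V [t=142, t=260] → after → candidate.
W [t=112, t=285] → overlapped-by → excluded.
Z [t=235, t=400] → after → candidate.
Among candidates, latest end is t=400 → Z.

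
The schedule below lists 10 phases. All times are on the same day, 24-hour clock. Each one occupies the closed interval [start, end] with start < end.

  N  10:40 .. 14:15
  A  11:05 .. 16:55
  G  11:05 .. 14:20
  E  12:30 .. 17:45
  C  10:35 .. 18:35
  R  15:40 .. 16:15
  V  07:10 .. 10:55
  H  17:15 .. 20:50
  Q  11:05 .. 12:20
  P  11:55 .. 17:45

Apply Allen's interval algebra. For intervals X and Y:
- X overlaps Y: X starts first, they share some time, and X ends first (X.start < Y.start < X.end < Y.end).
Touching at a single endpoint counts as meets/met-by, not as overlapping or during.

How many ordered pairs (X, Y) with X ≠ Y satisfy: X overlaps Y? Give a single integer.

Checking all 90 ordered pairs for relation 'overlaps'; matching pairs in alphabetical order:
(A, E): A overlaps E ✓
(A, P): A overlaps P ✓
(C, H): C overlaps H ✓
(E, H): E overlaps H ✓
(G, E): G overlaps E ✓
(G, P): G overlaps P ✓
(N, A): N overlaps A ✓
(N, E): N overlaps E ✓
(N, G): N overlaps G ✓
(N, P): N overlaps P ✓
(P, H): P overlaps H ✓
(Q, P): Q overlaps P ✓
(V, C): V overlaps C ✓
(V, N): V overlaps N ✓
Count: 14.

14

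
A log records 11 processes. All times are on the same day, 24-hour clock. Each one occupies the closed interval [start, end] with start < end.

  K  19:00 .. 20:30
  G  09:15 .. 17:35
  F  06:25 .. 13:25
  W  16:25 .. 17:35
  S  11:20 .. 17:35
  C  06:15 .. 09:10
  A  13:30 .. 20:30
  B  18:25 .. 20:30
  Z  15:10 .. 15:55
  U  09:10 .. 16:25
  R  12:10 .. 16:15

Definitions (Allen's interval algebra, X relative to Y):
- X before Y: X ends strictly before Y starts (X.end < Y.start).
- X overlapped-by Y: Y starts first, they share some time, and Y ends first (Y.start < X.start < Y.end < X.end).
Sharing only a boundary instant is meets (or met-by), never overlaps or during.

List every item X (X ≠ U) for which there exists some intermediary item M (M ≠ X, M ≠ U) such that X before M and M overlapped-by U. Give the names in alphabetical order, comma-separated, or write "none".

Target U = [09:10, 16:25].
Intermediaries M with M overlapped-by U: A, G, S.
Via A — items with X before A: C, F.
Via G — items with X before G: C.
Via S — items with X before S: C.
Union: C, F.

C, F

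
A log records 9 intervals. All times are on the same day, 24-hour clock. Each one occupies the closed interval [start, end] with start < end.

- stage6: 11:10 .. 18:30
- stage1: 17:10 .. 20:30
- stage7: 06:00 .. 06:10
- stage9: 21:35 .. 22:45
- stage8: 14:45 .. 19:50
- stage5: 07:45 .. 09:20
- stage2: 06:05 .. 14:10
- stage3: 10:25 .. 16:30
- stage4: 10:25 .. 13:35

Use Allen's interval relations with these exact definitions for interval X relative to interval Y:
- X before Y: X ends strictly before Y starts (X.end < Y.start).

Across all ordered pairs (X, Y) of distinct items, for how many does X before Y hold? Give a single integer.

24

Checking all 72 ordered pairs for relation 'before'; matching pairs in alphabetical order:
(stage1, stage9): stage1 before stage9 ✓
(stage2, stage1): stage2 before stage1 ✓
(stage2, stage8): stage2 before stage8 ✓
(stage2, stage9): stage2 before stage9 ✓
(stage3, stage1): stage3 before stage1 ✓
(stage3, stage9): stage3 before stage9 ✓
(stage4, stage1): stage4 before stage1 ✓
(stage4, stage8): stage4 before stage8 ✓
(stage4, stage9): stage4 before stage9 ✓
(stage5, stage1): stage5 before stage1 ✓
(stage5, stage3): stage5 before stage3 ✓
(stage5, stage4): stage5 before stage4 ✓
(stage5, stage6): stage5 before stage6 ✓
(stage5, stage8): stage5 before stage8 ✓
(stage5, stage9): stage5 before stage9 ✓
(stage6, stage9): stage6 before stage9 ✓
(stage7, stage1): stage7 before stage1 ✓
(stage7, stage3): stage7 before stage3 ✓
(stage7, stage4): stage7 before stage4 ✓
(stage7, stage5): stage7 before stage5 ✓
(stage7, stage6): stage7 before stage6 ✓
(stage7, stage8): stage7 before stage8 ✓
(stage7, stage9): stage7 before stage9 ✓
(stage8, stage9): stage8 before stage9 ✓
Count: 24.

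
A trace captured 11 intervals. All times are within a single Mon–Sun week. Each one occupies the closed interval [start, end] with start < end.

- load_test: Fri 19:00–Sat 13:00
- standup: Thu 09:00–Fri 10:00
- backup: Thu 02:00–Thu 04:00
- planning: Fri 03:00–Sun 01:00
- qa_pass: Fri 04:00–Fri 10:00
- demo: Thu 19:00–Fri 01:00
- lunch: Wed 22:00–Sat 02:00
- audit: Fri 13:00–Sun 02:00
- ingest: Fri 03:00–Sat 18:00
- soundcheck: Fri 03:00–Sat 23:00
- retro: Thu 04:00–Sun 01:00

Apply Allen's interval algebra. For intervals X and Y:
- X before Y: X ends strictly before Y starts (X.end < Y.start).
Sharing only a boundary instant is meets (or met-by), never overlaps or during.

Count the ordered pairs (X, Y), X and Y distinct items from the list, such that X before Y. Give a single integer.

Checking all 110 ordered pairs for relation 'before'; matching pairs in alphabetical order:
(backup, audit): backup before audit ✓
(backup, demo): backup before demo ✓
(backup, ingest): backup before ingest ✓
(backup, load_test): backup before load_test ✓
(backup, planning): backup before planning ✓
(backup, qa_pass): backup before qa_pass ✓
(backup, soundcheck): backup before soundcheck ✓
(backup, standup): backup before standup ✓
(demo, audit): demo before audit ✓
(demo, ingest): demo before ingest ✓
(demo, load_test): demo before load_test ✓
(demo, planning): demo before planning ✓
(demo, qa_pass): demo before qa_pass ✓
(demo, soundcheck): demo before soundcheck ✓
(qa_pass, audit): qa_pass before audit ✓
(qa_pass, load_test): qa_pass before load_test ✓
(standup, audit): standup before audit ✓
(standup, load_test): standup before load_test ✓
Count: 18.

18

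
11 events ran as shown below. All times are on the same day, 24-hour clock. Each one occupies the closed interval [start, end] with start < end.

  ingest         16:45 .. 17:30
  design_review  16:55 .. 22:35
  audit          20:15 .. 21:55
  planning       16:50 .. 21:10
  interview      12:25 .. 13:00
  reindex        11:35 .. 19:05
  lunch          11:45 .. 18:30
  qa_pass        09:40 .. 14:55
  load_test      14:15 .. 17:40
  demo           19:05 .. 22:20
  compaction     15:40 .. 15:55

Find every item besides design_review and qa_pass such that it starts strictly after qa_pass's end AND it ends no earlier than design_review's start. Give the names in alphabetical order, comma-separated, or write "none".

Conditions: its start is strictly after qa_pass's end (X.start > 14:55) AND its end is no earlier than design_review's start (X.end >= 16:55).
audit: start 20:15 > 14:55? ✓; end 21:55 >= 16:55? ✓ → yes.
compaction: start 15:40 > 14:55? ✓; end 15:55 >= 16:55? ✗ → no.
demo: start 19:05 > 14:55? ✓; end 22:20 >= 16:55? ✓ → yes.
ingest: start 16:45 > 14:55? ✓; end 17:30 >= 16:55? ✓ → yes.
interview: start 12:25 > 14:55? ✗; end 13:00 >= 16:55? ✗ → no.
load_test: start 14:15 > 14:55? ✗; end 17:40 >= 16:55? ✓ → no.
lunch: start 11:45 > 14:55? ✗; end 18:30 >= 16:55? ✓ → no.
planning: start 16:50 > 14:55? ✓; end 21:10 >= 16:55? ✓ → yes.
reindex: start 11:35 > 14:55? ✗; end 19:05 >= 16:55? ✓ → no.
Result: audit, demo, ingest, planning.

audit, demo, ingest, planning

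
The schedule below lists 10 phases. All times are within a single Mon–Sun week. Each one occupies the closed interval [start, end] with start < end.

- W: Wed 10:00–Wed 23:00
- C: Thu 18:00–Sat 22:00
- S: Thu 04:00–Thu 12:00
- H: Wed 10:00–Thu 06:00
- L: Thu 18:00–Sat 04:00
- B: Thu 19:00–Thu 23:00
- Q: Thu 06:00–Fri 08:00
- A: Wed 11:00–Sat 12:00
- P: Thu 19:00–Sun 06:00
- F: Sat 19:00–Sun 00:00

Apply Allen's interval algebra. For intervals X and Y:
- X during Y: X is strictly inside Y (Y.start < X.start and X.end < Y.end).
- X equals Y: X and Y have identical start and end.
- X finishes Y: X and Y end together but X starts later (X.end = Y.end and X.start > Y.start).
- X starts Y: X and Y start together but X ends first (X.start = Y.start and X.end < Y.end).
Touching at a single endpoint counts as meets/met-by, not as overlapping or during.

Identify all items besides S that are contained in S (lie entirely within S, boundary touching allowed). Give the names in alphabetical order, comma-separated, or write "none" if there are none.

none

Target S = [Thu 04:00, Thu 12:00].
A [Wed 11:00, Sat 12:00] → contains → no.
B [Thu 19:00, Thu 23:00] → after → no.
C [Thu 18:00, Sat 22:00] → after → no.
F [Sat 19:00, Sun 00:00] → after → no.
H [Wed 10:00, Thu 06:00] → overlaps → no.
L [Thu 18:00, Sat 04:00] → after → no.
P [Thu 19:00, Sun 06:00] → after → no.
Q [Thu 06:00, Fri 08:00] → overlapped-by → no.
W [Wed 10:00, Wed 23:00] → before → no.
Result: none.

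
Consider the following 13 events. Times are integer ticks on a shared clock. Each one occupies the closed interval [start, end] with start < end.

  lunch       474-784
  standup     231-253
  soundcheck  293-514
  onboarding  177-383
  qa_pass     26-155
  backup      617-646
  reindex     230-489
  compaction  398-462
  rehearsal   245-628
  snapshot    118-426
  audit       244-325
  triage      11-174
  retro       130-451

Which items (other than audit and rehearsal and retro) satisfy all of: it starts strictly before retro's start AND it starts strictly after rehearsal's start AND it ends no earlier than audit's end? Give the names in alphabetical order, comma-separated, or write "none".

Conditions: its start is strictly before retro's start (X.start < 130) AND its start is strictly after rehearsal's start (X.start > 245) AND its end is no earlier than audit's end (X.end >= 325).
backup: start 617 < 130? ✗; start 617 > 245? ✓; end 646 >= 325? ✓ → no.
compaction: start 398 < 130? ✗; start 398 > 245? ✓; end 462 >= 325? ✓ → no.
lunch: start 474 < 130? ✗; start 474 > 245? ✓; end 784 >= 325? ✓ → no.
onboarding: start 177 < 130? ✗; start 177 > 245? ✗; end 383 >= 325? ✓ → no.
qa_pass: start 26 < 130? ✓; start 26 > 245? ✗; end 155 >= 325? ✗ → no.
reindex: start 230 < 130? ✗; start 230 > 245? ✗; end 489 >= 325? ✓ → no.
snapshot: start 118 < 130? ✓; start 118 > 245? ✗; end 426 >= 325? ✓ → no.
soundcheck: start 293 < 130? ✗; start 293 > 245? ✓; end 514 >= 325? ✓ → no.
standup: start 231 < 130? ✗; start 231 > 245? ✗; end 253 >= 325? ✗ → no.
triage: start 11 < 130? ✓; start 11 > 245? ✗; end 174 >= 325? ✗ → no.
Result: none.

none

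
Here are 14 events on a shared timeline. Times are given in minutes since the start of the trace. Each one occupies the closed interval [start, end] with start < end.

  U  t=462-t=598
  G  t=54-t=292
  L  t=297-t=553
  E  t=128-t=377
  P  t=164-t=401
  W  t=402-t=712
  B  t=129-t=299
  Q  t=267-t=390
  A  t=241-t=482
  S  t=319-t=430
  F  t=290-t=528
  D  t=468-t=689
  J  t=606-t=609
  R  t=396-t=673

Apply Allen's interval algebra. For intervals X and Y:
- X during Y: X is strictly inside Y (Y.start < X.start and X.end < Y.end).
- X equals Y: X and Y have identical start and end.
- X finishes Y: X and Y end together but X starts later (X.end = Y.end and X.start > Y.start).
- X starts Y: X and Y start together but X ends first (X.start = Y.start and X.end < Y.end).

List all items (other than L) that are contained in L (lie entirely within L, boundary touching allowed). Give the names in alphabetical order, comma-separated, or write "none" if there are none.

S

Target L = [t=297, t=553].
A [t=241, t=482] → overlaps → no.
B [t=129, t=299] → overlaps → no.
D [t=468, t=689] → overlapped-by → no.
E [t=128, t=377] → overlaps → no.
F [t=290, t=528] → overlaps → no.
G [t=54, t=292] → before → no.
J [t=606, t=609] → after → no.
P [t=164, t=401] → overlaps → no.
Q [t=267, t=390] → overlaps → no.
R [t=396, t=673] → overlapped-by → no.
S [t=319, t=430] → during → yes.
U [t=462, t=598] → overlapped-by → no.
W [t=402, t=712] → overlapped-by → no.
Result: S.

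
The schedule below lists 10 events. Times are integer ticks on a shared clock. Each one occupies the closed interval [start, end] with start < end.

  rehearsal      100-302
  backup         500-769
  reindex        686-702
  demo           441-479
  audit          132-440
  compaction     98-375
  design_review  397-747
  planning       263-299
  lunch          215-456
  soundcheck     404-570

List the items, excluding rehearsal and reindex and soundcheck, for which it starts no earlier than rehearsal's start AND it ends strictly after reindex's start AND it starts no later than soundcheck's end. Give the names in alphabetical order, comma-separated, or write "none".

backup, design_review

Conditions: its start is no earlier than rehearsal's start (X.start >= 100) AND its end is strictly after reindex's start (X.end > 686) AND its start is no later than soundcheck's end (X.start <= 570).
audit: start 132 >= 100? ✓; end 440 > 686? ✗; start 132 <= 570? ✓ → no.
backup: start 500 >= 100? ✓; end 769 > 686? ✓; start 500 <= 570? ✓ → yes.
compaction: start 98 >= 100? ✗; end 375 > 686? ✗; start 98 <= 570? ✓ → no.
demo: start 441 >= 100? ✓; end 479 > 686? ✗; start 441 <= 570? ✓ → no.
design_review: start 397 >= 100? ✓; end 747 > 686? ✓; start 397 <= 570? ✓ → yes.
lunch: start 215 >= 100? ✓; end 456 > 686? ✗; start 215 <= 570? ✓ → no.
planning: start 263 >= 100? ✓; end 299 > 686? ✗; start 263 <= 570? ✓ → no.
Result: backup, design_review.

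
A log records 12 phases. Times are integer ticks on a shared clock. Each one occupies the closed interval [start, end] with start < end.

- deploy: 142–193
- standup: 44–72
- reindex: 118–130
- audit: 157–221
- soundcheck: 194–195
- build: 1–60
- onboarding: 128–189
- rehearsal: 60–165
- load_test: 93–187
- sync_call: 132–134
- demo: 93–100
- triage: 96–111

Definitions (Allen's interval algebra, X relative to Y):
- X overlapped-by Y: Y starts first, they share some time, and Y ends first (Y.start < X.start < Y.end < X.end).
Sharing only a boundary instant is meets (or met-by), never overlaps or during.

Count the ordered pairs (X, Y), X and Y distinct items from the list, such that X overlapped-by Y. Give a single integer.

Checking all 132 ordered pairs for relation 'overlapped-by'; matching pairs in alphabetical order:
(audit, deploy): audit overlapped-by deploy ✓
(audit, load_test): audit overlapped-by load_test ✓
(audit, onboarding): audit overlapped-by onboarding ✓
(audit, rehearsal): audit overlapped-by rehearsal ✓
(deploy, load_test): deploy overlapped-by load_test ✓
(deploy, onboarding): deploy overlapped-by onboarding ✓
(deploy, rehearsal): deploy overlapped-by rehearsal ✓
(load_test, rehearsal): load_test overlapped-by rehearsal ✓
(onboarding, load_test): onboarding overlapped-by load_test ✓
(onboarding, rehearsal): onboarding overlapped-by rehearsal ✓
(onboarding, reindex): onboarding overlapped-by reindex ✓
(rehearsal, standup): rehearsal overlapped-by standup ✓
(standup, build): standup overlapped-by build ✓
(triage, demo): triage overlapped-by demo ✓
Count: 14.

14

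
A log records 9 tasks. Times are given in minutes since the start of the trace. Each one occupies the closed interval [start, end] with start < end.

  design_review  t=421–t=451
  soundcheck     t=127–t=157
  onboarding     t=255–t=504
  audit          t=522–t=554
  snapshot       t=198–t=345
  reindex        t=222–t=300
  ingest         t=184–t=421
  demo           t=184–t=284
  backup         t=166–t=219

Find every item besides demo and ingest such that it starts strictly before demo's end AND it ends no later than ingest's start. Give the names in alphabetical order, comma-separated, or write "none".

Conditions: its start is strictly before demo's end (X.start < t=284) AND its end is no later than ingest's start (X.end <= t=184).
audit: start t=522 < t=284? ✗; end t=554 <= t=184? ✗ → no.
backup: start t=166 < t=284? ✓; end t=219 <= t=184? ✗ → no.
design_review: start t=421 < t=284? ✗; end t=451 <= t=184? ✗ → no.
onboarding: start t=255 < t=284? ✓; end t=504 <= t=184? ✗ → no.
reindex: start t=222 < t=284? ✓; end t=300 <= t=184? ✗ → no.
snapshot: start t=198 < t=284? ✓; end t=345 <= t=184? ✗ → no.
soundcheck: start t=127 < t=284? ✓; end t=157 <= t=184? ✓ → yes.
Result: soundcheck.

soundcheck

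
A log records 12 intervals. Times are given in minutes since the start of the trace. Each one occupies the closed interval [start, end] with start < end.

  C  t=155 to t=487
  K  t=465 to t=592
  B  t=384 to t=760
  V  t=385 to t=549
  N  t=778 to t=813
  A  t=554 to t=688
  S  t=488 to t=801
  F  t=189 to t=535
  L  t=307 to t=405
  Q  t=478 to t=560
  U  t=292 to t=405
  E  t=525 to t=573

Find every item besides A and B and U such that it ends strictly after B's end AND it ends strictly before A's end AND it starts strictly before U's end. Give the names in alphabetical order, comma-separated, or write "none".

Conditions: its end is strictly after B's end (X.end > t=760) AND its end is strictly before A's end (X.end < t=688) AND its start is strictly before U's end (X.start < t=405).
C: end t=487 > t=760? ✗; end t=487 < t=688? ✓; start t=155 < t=405? ✓ → no.
E: end t=573 > t=760? ✗; end t=573 < t=688? ✓; start t=525 < t=405? ✗ → no.
F: end t=535 > t=760? ✗; end t=535 < t=688? ✓; start t=189 < t=405? ✓ → no.
K: end t=592 > t=760? ✗; end t=592 < t=688? ✓; start t=465 < t=405? ✗ → no.
L: end t=405 > t=760? ✗; end t=405 < t=688? ✓; start t=307 < t=405? ✓ → no.
N: end t=813 > t=760? ✓; end t=813 < t=688? ✗; start t=778 < t=405? ✗ → no.
Q: end t=560 > t=760? ✗; end t=560 < t=688? ✓; start t=478 < t=405? ✗ → no.
S: end t=801 > t=760? ✓; end t=801 < t=688? ✗; start t=488 < t=405? ✗ → no.
V: end t=549 > t=760? ✗; end t=549 < t=688? ✓; start t=385 < t=405? ✓ → no.
Result: none.

none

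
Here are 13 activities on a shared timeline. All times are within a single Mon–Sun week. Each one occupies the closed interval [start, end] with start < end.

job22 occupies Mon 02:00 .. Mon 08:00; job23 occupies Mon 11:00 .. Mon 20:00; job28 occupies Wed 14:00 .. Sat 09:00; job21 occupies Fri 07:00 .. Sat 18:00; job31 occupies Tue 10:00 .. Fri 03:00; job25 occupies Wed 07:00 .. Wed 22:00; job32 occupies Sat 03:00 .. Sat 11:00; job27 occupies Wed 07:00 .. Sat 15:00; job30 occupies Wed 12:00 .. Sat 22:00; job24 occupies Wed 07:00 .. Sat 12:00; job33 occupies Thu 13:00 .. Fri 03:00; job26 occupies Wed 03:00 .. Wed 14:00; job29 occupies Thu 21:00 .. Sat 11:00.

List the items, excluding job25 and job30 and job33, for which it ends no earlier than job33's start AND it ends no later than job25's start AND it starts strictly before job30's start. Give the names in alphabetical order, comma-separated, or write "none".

Conditions: its end is no earlier than job33's start (X.end >= Thu 13:00) AND its end is no later than job25's start (X.end <= Wed 07:00) AND its start is strictly before job30's start (X.start < Wed 12:00).
job21: end Sat 18:00 >= Thu 13:00? ✓; end Sat 18:00 <= Wed 07:00? ✗; start Fri 07:00 < Wed 12:00? ✗ → no.
job22: end Mon 08:00 >= Thu 13:00? ✗; end Mon 08:00 <= Wed 07:00? ✓; start Mon 02:00 < Wed 12:00? ✓ → no.
job23: end Mon 20:00 >= Thu 13:00? ✗; end Mon 20:00 <= Wed 07:00? ✓; start Mon 11:00 < Wed 12:00? ✓ → no.
job24: end Sat 12:00 >= Thu 13:00? ✓; end Sat 12:00 <= Wed 07:00? ✗; start Wed 07:00 < Wed 12:00? ✓ → no.
job26: end Wed 14:00 >= Thu 13:00? ✗; end Wed 14:00 <= Wed 07:00? ✗; start Wed 03:00 < Wed 12:00? ✓ → no.
job27: end Sat 15:00 >= Thu 13:00? ✓; end Sat 15:00 <= Wed 07:00? ✗; start Wed 07:00 < Wed 12:00? ✓ → no.
job28: end Sat 09:00 >= Thu 13:00? ✓; end Sat 09:00 <= Wed 07:00? ✗; start Wed 14:00 < Wed 12:00? ✗ → no.
job29: end Sat 11:00 >= Thu 13:00? ✓; end Sat 11:00 <= Wed 07:00? ✗; start Thu 21:00 < Wed 12:00? ✗ → no.
job31: end Fri 03:00 >= Thu 13:00? ✓; end Fri 03:00 <= Wed 07:00? ✗; start Tue 10:00 < Wed 12:00? ✓ → no.
job32: end Sat 11:00 >= Thu 13:00? ✓; end Sat 11:00 <= Wed 07:00? ✗; start Sat 03:00 < Wed 12:00? ✗ → no.
Result: none.

none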